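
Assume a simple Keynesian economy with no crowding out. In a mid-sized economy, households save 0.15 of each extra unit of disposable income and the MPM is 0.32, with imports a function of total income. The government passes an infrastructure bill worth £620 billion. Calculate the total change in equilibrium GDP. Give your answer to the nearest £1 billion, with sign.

MPC = 1 − MPS = 1 − 0.15 = 0.85.
Government-spending multiplier = 1/(1 − c + m) = 1/(1 − 0.85 + 0.32) = 1/0.47 ≈ 2.128.
ΔY = k × ΔG = (+£620 billion) / 0.47 ≈ +£1,319 billion.

+£1,319 billion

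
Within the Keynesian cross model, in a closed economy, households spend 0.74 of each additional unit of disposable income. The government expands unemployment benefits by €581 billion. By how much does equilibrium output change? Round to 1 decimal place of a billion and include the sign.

The transfer change shifts disposable income by +€581 billion, so first-round consumption changes by c·ΔTR = 0.74 × (+€581 billion) = +€429.94 billion.
Expenditure multiplier = 1/(1 − MPC) = 1/(1 − 0.74) = 1/0.26 ≈ 3.846.
The transfer multiplier is c × k ≈ 2.846, so ΔY = k × (c·ΔTR) = (+€429.94 billion) / 0.26 ≈ +€1,653.6 billion.

+€1,653.6 billion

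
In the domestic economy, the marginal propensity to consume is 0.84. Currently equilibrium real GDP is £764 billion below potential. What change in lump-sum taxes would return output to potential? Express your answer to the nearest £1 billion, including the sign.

Spending multiplier = 1/(1 − MPC) = 1/(1 − 0.84) = 1/0.16 = 6.25.
Tax multiplier = −c·k = −0.84/0.16 = −5.25. Need ΔY = +£764 billion, so ΔT = ΔY/(−c·k) = −(+£764 billion) × 0.16 / 0.84 ≈ −£146 billion.
The government should cut lump-sum taxes by £146 billion.

−£146 billion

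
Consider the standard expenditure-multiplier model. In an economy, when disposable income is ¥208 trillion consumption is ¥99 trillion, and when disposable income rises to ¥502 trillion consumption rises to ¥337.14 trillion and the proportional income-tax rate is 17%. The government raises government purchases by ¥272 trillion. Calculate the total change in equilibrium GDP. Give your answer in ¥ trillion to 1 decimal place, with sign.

MPC = ΔC/ΔYd = (337.14 − 99)/(502 − 208) = 238.14/294 = 0.81.
Expenditure multiplier = 1/(1 − c(1−t)) = 1/(1 − 0.81×0.83) = 1/0.3277 ≈ 3.052.
ΔY = k × ΔG = (+¥272 trillion) / 0.3277 ≈ +¥830 trillion.

+¥830.0 trillion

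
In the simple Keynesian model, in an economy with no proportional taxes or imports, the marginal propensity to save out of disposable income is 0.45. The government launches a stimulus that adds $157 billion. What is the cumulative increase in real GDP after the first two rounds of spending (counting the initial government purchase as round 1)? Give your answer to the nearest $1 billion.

$243 billion

MPC = 1 − MPS = 1 − 0.45 = 0.55.
Round 1 adds ΔG = $157 billion; each later round is MPC = 0.55 times the previous.
After 2 rounds: 157 + 86.35 = ΔG·(1 − c^2)/(1 − c) = 157 × (1 − 0.3025)/0.45 ≈ $243 billion.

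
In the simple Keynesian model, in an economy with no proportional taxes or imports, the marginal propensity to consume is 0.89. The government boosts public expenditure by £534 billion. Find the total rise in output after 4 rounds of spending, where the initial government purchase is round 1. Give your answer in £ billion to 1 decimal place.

Round 1 adds ΔG = £534 billion; each later round is MPC = 0.89 times the previous.
After 4 rounds: 534 + 475.26 + 422.9814 + 376.453446 = ΔG·(1 − c^4)/(1 − c) = 534 × (1 − 0.62742241)/0.11 ≈ £1,808.7 billion.

£1,808.7 billion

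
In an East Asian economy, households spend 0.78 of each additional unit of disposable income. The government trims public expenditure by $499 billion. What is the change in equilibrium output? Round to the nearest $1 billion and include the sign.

−$2,268 billion

Expenditure multiplier = 1/(1 − MPC) = 1/(1 − 0.78) = 1/0.22 ≈ 4.545.
ΔY = k × ΔG = (−$499 billion) / 0.22 ≈ −$2,268 billion.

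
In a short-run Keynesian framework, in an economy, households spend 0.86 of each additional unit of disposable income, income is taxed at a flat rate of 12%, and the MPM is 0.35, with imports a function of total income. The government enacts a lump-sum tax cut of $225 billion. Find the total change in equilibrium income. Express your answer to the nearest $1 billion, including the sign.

+$326 billion

A lump-sum tax change of −$225 billion shifts disposable income by +$225 billion; first-round consumption changes by −c × ΔT = −0.86 × (−$225 billion) = +$193.5 billion.
Expenditure multiplier = 1/(1 − c(1−t) + m) = 1/(1 − 0.86×0.88 + 0.35) = 1/0.5932 ≈ 1.686.
The tax multiplier is −c × k ≈ −1.45, so ΔY = k × (−c·ΔT) = (+$193.5 billion) / 0.5932 ≈ +$326 billion.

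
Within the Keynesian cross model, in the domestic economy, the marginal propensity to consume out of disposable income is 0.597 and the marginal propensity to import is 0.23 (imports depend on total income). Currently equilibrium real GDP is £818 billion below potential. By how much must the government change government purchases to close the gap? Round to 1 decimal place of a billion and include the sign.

Spending multiplier = 1/(1 − c + m) = 1/(1 − 0.597 + 0.23) = 1/0.633 ≈ 1.58.
Need ΔY = +£818 billion, so ΔG = ΔY/k = (+£818 billion) × 0.633 ≈ +£517.8 billion.
The government should increase government purchases by £517.8 billion.

+£517.8 billion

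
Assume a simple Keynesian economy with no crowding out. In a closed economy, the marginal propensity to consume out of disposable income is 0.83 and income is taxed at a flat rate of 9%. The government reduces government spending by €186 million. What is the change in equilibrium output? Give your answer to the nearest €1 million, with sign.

Spending multiplier = 1/(1 − c(1−t)) = 1/(1 − 0.83×0.91) = 1/0.2447 ≈ 4.087.
ΔY = k × ΔG = (−€186 million) / 0.2447 ≈ −€760 million.

−€760 million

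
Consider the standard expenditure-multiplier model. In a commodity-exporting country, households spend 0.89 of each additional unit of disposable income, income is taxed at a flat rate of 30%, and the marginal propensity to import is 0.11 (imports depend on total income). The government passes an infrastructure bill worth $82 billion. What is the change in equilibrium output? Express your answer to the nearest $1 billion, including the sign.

Expenditure multiplier = 1/(1 − c(1−t) + m) = 1/(1 − 0.89×0.7 + 0.11) = 1/0.487 ≈ 2.053.
ΔY = k × ΔG = (+$82 billion) / 0.487 ≈ +$168 billion.

+$168 billion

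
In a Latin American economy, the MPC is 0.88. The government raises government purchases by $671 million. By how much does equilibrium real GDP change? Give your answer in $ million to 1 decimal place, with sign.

Expenditure multiplier = 1/(1 − MPC) = 1/(1 − 0.88) = 1/0.12 ≈ 8.333.
ΔY = k × ΔG = (+$671 million) / 0.12 ≈ +$5,591.7 million.

+$5,591.7 million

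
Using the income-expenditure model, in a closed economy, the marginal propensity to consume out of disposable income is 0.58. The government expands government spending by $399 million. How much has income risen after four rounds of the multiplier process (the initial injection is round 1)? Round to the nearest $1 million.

$842 million

Round 1 adds ΔG = $399 million; each later round is MPC = 0.58 times the previous.
After 4 rounds: 399 + 231.42 + 134.2236 + 77.849688 = ΔG·(1 − c^4)/(1 − c) = 399 × (1 − 0.11316496)/0.42 ≈ $842 million.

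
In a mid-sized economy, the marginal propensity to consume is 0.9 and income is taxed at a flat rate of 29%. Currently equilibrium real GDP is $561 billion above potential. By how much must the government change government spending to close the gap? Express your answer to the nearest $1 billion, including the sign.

Spending multiplier = 1/(1 − c(1−t)) = 1/(1 − 0.9×0.71) = 1/0.361 ≈ 2.77.
Need ΔY = −$561 billion, so ΔG = ΔY/k = (−$561 billion) × 0.361 ≈ −$203 billion.
The government should cut government spending by $203 billion.

−$203 billion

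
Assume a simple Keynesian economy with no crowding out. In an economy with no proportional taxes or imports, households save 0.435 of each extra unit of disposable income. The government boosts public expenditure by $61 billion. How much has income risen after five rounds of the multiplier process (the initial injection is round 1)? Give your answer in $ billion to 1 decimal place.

MPC = 1 − MPS = 1 − 0.435 = 0.565.
Round 1 adds ΔG = $61 billion; each later round is MPC = 0.565 times the previous.
After 5 rounds: 61 + 34.465 + 19.472725 + 11.002089625 + 6.216180638125 = ΔG·(1 − c^5)/(1 − c) = 61 × (1 − 0.057576099353125)/0.435 ≈ $132.2 billion.

$132.2 billion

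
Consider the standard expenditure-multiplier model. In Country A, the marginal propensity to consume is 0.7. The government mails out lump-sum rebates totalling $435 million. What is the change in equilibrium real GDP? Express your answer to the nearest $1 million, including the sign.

A lump-sum tax change of −$435 million shifts disposable income by +$435 million; first-round consumption changes by −c × ΔT = −0.7 × (−$435 million) = +$304.5 million.
Expenditure multiplier = 1/(1 − MPC) = 1/(1 − 0.7) = 1/0.3 ≈ 3.333.
The tax multiplier is −c × k ≈ −2.333, so ΔY = k × (−c·ΔT) = (+$304.5 million) / 0.3 = +$1,015 million.

+$1,015 million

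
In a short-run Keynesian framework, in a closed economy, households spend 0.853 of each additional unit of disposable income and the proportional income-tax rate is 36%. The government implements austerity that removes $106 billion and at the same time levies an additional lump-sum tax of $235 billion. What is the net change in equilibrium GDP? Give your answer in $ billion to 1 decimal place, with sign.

−$674.9 billion

Expenditure multiplier = 1/(1 − c(1−t)) = 1/(1 − 0.853×0.64) = 1/0.45408 ≈ 2.202.
ΔG contributes k·ΔG = (−$106 billion) / 0.45408 ≈ −$233.4 billion.
ΔT of +$235 billion changes first-round spending by −c·ΔT = −$200.455 billion, contributing k·(−c·ΔT) = (−$200.455 billion) / 0.45408 ≈ −$441.5 billion.
Net ΔY = k(ΔG − c·ΔT) = (−$306.455 billion) / 0.45408 ≈ −$674.9 billion.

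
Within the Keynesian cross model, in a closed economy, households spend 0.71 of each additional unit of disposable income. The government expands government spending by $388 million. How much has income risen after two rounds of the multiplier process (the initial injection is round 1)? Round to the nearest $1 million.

$663 million

Round 1 adds ΔG = $388 million; each later round is MPC = 0.71 times the previous.
After 2 rounds: 388 + 275.48 = ΔG·(1 − c^2)/(1 − c) = 388 × (1 − 0.5041)/0.29 ≈ $663 million.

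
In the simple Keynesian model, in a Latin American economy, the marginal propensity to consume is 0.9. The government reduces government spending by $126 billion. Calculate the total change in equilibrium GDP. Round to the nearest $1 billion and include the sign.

Government-spending multiplier = 1/(1 − MPC) = 1/(1 − 0.9) = 1/0.1 = 10.
ΔY = k × ΔG = (−$126 billion) / 0.1 = −$1,260 billion.

−$1,260 billion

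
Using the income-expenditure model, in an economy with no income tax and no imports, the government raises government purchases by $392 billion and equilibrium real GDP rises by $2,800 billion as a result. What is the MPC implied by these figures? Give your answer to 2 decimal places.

Implied spending multiplier k = ΔY/ΔG = 2,800/392 ≈ 7.1429.
Since k = 1/(1 − MPC), MPC = 1 − 1/k = 1 − ΔG/ΔY = 1 − 392/2,800 = 0.86.

0.86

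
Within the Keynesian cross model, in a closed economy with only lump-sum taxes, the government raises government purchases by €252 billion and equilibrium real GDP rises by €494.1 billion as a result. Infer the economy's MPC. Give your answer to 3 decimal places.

Implied spending multiplier k = ΔY/ΔG = 494.1/252 ≈ 1.9607.
Since k = 1/(1 − MPC), MPC = 1 − 1/k = 1 − ΔG/ΔY = 1 − 252/494.1 ≈ 0.490.

0.490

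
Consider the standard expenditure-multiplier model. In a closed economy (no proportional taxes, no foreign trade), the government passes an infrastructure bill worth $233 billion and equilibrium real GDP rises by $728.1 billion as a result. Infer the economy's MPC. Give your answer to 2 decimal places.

0.68

Implied spending multiplier k = ΔY/ΔG = 728.1/233 ≈ 3.1249.
Since k = 1/(1 − MPC), MPC = 1 − 1/k = 1 − ΔG/ΔY = 1 − 233/728.1 ≈ 0.68.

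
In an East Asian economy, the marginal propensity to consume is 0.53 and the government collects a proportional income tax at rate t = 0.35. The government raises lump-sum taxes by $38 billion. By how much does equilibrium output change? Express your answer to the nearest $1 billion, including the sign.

A lump-sum tax change of +$38 billion shifts disposable income by −$38 billion; first-round consumption changes by −c × ΔT = −0.53 × (+$38 billion) = −$20.14 billion.
Expenditure multiplier = 1/(1 − c(1−t)) = 1/(1 − 0.53×0.65) = 1/0.6555 ≈ 1.526.
The tax multiplier is −c × k ≈ −0.809, so ΔY = k × (−c·ΔT) = (−$20.14 billion) / 0.6555 ≈ −$31 billion.

−$31 billion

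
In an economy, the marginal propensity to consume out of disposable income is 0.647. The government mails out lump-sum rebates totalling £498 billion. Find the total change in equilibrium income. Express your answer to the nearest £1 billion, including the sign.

A lump-sum tax change of −£498 billion shifts disposable income by +£498 billion; first-round consumption changes by −c × ΔT = −0.647 × (−£498 billion) = +£322.206 billion.
Expenditure multiplier = 1/(1 − MPC) = 1/(1 − 0.647) = 1/0.353 ≈ 2.833.
The tax multiplier is −c × k ≈ −1.833, so ΔY = k × (−c·ΔT) = (+£322.206 billion) / 0.353 ≈ +£913 billion.

+£913 billion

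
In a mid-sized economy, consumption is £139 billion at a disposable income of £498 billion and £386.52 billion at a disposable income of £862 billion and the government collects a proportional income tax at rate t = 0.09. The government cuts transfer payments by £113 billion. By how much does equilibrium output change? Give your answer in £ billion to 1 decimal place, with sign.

MPC = ΔC/ΔYd = (386.52 − 139)/(862 − 498) = 247.52/364 = 0.68.
The transfer change shifts disposable income by −£113 billion, so first-round consumption changes by c·ΔTR = 0.68 × (−£113 billion) = −£76.84 billion.
Expenditure multiplier = 1/(1 − c(1−t)) = 1/(1 − 0.68×0.91) = 1/0.3812 ≈ 2.623.
The transfer multiplier is c × k ≈ 1.784, so ΔY = k × (c·ΔTR) = (−£76.84 billion) / 0.3812 ≈ −£201.6 billion.

−£201.6 billion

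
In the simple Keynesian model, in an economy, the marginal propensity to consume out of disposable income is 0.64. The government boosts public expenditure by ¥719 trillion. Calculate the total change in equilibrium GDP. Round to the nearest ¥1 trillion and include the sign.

Spending multiplier = 1/(1 − MPC) = 1/(1 − 0.64) = 1/0.36 ≈ 2.778.
ΔY = k × ΔG = (+¥719 trillion) / 0.36 ≈ +¥1,997 trillion.

+¥1,997 trillion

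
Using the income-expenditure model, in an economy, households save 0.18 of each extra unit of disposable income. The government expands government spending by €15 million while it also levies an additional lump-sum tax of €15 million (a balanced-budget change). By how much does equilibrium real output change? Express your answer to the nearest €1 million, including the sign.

+€15 million

MPC = 1 − MPS = 1 − 0.18 = 0.82.
Expenditure multiplier = 1/(1 − MPC) = 1/(1 − 0.82) = 1/0.18 ≈ 5.556.
ΔG contributes k·ΔG = (+€15 million) / 0.18 ≈ +€83.3 million.
ΔT of +€15 million changes first-round spending by −c·ΔT = −€12.3 million, contributing k·(−c·ΔT) = (−€12.3 million) / 0.18 ≈ −€68.3 million.
With ΔG = ΔT and no other leakages, the balanced-budget multiplier is 1, so ΔY = ΔG = +€15 million.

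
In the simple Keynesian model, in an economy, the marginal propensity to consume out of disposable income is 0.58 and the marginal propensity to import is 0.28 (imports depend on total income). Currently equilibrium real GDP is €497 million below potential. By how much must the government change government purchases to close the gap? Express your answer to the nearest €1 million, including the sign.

Spending multiplier = 1/(1 − c + m) = 1/(1 − 0.58 + 0.28) = 1/0.7 ≈ 1.429.
Need ΔY = +€497 million, so ΔG = ΔY/k = (+€497 million) × 0.7 ≈ +€348 million.
The government should increase government purchases by €348 million.

+€348 million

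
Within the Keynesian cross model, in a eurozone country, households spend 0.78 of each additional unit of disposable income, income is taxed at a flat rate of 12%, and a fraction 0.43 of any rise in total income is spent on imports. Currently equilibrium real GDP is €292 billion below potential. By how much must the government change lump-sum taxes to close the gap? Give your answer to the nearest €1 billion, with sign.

Spending multiplier = 1/(1 − c(1−t) + m) = 1/(1 − 0.78×0.88 + 0.43) = 1/0.7436 ≈ 1.345.
Tax multiplier = −c·k = −0.78/0.7436 ≈ −1.049. Need ΔY = +€292 billion, so ΔT = ΔY/(−c·k) = −(+€292 billion) × 0.7436 / 0.78 ≈ −€278 billion.
The government should cut lump-sum taxes by €278 billion.

−€278 billion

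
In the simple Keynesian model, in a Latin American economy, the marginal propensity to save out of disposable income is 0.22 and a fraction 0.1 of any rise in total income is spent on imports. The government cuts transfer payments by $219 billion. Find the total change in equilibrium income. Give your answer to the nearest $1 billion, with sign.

−$534 billion

MPC = 1 − MPS = 1 − 0.22 = 0.78.
The transfer change shifts disposable income by −$219 billion, so first-round consumption changes by c·ΔTR = 0.78 × (−$219 billion) = −$170.82 billion.
Expenditure multiplier = 1/(1 − c + m) = 1/(1 − 0.78 + 0.1) = 1/0.32 = 3.125.
The transfer multiplier is c × k ≈ 2.438, so ΔY = k × (c·ΔTR) = (−$170.82 billion) / 0.32 ≈ −$534 billion.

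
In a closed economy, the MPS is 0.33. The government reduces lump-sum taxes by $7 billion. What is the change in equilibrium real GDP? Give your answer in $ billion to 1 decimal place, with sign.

+$14.2 billion

MPC = 1 − MPS = 1 − 0.33 = 0.67.
A lump-sum tax change of −$7 billion shifts disposable income by +$7 billion; first-round consumption changes by −c × ΔT = −0.67 × (−$7 billion) = +$4.69 billion.
Expenditure multiplier = 1/(1 − MPC) = 1/(1 − 0.67) = 1/0.33 ≈ 3.03.
The tax multiplier is −c × k ≈ −2.03, so ΔY = k × (−c·ΔT) = (+$4.69 billion) / 0.33 ≈ +$14.2 billion.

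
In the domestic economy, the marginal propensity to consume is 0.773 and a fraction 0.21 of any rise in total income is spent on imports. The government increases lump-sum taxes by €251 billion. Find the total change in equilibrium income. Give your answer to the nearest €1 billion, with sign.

A lump-sum tax change of +€251 billion shifts disposable income by −€251 billion; first-round consumption changes by −c × ΔT = −0.773 × (+€251 billion) = −€194.023 billion.
Expenditure multiplier = 1/(1 − c + m) = 1/(1 − 0.773 + 0.21) = 1/0.437 ≈ 2.288.
The tax multiplier is −c × k ≈ −1.769, so ΔY = k × (−c·ΔT) = (−€194.023 billion) / 0.437 ≈ −€444 billion.

−€444 billion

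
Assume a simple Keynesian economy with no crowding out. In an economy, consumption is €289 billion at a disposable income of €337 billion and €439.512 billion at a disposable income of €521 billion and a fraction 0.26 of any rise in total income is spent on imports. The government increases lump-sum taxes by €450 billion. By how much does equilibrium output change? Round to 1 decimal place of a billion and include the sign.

−€832.8 billion

MPC = ΔC/ΔYd = (439.512 − 289)/(521 − 337) = 150.512/184 = 0.818.
A lump-sum tax change of +€450 billion shifts disposable income by −€450 billion; first-round consumption changes by −c × ΔT = −0.818 × (+€450 billion) = −€368.1 billion.
Expenditure multiplier = 1/(1 − c + m) = 1/(1 − 0.818 + 0.26) = 1/0.442 ≈ 2.262.
The tax multiplier is −c × k ≈ −1.851, so ΔY = k × (−c·ΔT) = (−€368.1 billion) / 0.442 ≈ −€832.8 billion.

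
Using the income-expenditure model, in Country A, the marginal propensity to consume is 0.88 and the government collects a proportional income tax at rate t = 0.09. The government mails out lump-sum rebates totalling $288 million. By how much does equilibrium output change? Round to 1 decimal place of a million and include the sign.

+$1,272.3 million

A lump-sum tax change of −$288 million shifts disposable income by +$288 million; first-round consumption changes by −c × ΔT = −0.88 × (−$288 million) = +$253.44 million.
Expenditure multiplier = 1/(1 − c(1−t)) = 1/(1 − 0.88×0.91) = 1/0.1992 ≈ 5.02.
The tax multiplier is −c × k ≈ −4.418, so ΔY = k × (−c·ΔT) = (+$253.44 million) / 0.1992 ≈ +$1,272.3 million.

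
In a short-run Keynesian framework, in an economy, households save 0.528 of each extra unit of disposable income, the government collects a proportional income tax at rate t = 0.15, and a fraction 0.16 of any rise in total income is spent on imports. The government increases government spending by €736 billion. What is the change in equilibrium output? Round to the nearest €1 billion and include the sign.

+€970 billion

MPC = 1 − MPS = 1 − 0.528 = 0.472.
Expenditure multiplier = 1/(1 − c(1−t) + m) = 1/(1 − 0.472×0.85 + 0.16) = 1/0.7588 ≈ 1.318.
ΔY = k × ΔG = (+€736 billion) / 0.7588 ≈ +€970 billion.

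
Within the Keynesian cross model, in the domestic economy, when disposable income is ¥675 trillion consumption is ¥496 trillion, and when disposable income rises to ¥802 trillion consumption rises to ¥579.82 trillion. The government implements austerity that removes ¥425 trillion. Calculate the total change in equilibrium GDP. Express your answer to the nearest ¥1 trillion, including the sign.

−¥1,250 trillion

MPC = ΔC/ΔYd = (579.82 − 496)/(802 − 675) = 83.82/127 = 0.66.
Government-spending multiplier = 1/(1 − MPC) = 1/(1 − 0.66) = 1/0.34 ≈ 2.941.
ΔY = k × ΔG = (−¥425 trillion) / 0.34 = −¥1,250 trillion.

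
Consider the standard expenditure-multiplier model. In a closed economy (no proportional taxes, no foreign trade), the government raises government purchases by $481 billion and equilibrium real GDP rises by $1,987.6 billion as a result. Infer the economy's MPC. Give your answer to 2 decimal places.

0.76

Implied spending multiplier k = ΔY/ΔG = 1,987.6/481 ≈ 4.1322.
Since k = 1/(1 − MPC), MPC = 1 − 1/k = 1 − ΔG/ΔY = 1 − 481/1,987.6 ≈ 0.76.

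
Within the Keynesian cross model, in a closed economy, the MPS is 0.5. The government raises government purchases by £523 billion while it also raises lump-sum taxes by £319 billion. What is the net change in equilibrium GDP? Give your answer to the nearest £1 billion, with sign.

MPC = 1 − MPS = 1 − 0.5 = 0.5.
Expenditure multiplier = 1/(1 − MPC) = 1/(1 − 0.5) = 1/0.5 = 2.
ΔG contributes k·ΔG = (+£523 billion) / 0.5 = +£1,046 billion.
ΔT of +£319 billion changes first-round spending by −c·ΔT = −£159.5 billion, contributing k·(−c·ΔT) = (−£159.5 billion) / 0.5 = −£319 billion.
Net ΔY = k(ΔG − c·ΔT) = (+£363.5 billion) / 0.5 = +£727 billion.

+£727 billion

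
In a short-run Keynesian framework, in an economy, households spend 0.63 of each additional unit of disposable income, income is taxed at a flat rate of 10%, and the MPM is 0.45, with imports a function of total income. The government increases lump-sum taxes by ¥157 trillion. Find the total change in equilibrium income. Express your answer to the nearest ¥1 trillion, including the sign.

−¥112 trillion

A lump-sum tax change of +¥157 trillion shifts disposable income by −¥157 trillion; first-round consumption changes by −c × ΔT = −0.63 × (+¥157 trillion) = −¥98.91 trillion.
Expenditure multiplier = 1/(1 − c(1−t) + m) = 1/(1 − 0.63×0.9 + 0.45) = 1/0.883 ≈ 1.133.
The tax multiplier is −c × k ≈ −0.713, so ΔY = k × (−c·ΔT) = (−¥98.91 trillion) / 0.883 ≈ −¥112 trillion.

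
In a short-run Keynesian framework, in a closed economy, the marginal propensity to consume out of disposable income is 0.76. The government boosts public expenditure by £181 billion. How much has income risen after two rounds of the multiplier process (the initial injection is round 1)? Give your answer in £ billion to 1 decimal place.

£318.6 billion

Round 1 adds ΔG = £181 billion; each later round is MPC = 0.76 times the previous.
After 2 rounds: 181 + 137.56 = ΔG·(1 − c^2)/(1 − c) = 181 × (1 − 0.5776)/0.24 ≈ £318.6 billion.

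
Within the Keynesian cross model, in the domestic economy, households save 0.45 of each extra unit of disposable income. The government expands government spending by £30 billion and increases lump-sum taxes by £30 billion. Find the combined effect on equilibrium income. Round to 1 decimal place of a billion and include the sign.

+£30.0 billion

MPC = 1 − MPS = 1 − 0.45 = 0.55.
Expenditure multiplier = 1/(1 − MPC) = 1/(1 − 0.55) = 1/0.45 ≈ 2.222.
ΔG contributes k·ΔG = (+£30 billion) / 0.45 ≈ +£66.7 billion.
ΔT of +£30 billion changes first-round spending by −c·ΔT = −£16.5 billion, contributing k·(−c·ΔT) = (−£16.5 billion) / 0.45 ≈ −£36.7 billion.
With ΔG = ΔT and no other leakages, the balanced-budget multiplier is 1, so ΔY = ΔG = +£30 billion.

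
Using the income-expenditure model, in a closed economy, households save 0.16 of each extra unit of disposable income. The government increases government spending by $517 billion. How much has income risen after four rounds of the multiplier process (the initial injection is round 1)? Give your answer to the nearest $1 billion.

MPC = 1 − MPS = 1 − 0.16 = 0.84.
Round 1 adds ΔG = $517 billion; each later round is MPC = 0.84 times the previous.
After 4 rounds: 517 + 434.28 + 364.7952 + 306.427968 = ΔG·(1 − c^4)/(1 − c) = 517 × (1 − 0.49787136)/0.16 ≈ $1,623 billion.

$1,623 billion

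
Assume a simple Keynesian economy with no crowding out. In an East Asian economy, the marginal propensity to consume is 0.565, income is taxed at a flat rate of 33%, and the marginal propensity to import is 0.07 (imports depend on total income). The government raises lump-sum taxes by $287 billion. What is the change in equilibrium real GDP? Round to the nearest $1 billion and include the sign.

A lump-sum tax change of +$287 billion shifts disposable income by −$287 billion; first-round consumption changes by −c × ΔT = −0.565 × (+$287 billion) = −$162.155 billion.
Expenditure multiplier = 1/(1 − c(1−t) + m) = 1/(1 − 0.565×0.67 + 0.07) = 1/0.69145 ≈ 1.446.
The tax multiplier is −c × k ≈ −0.817, so ΔY = k × (−c·ΔT) = (−$162.155 billion) / 0.69145 ≈ −$235 billion.

−$235 billion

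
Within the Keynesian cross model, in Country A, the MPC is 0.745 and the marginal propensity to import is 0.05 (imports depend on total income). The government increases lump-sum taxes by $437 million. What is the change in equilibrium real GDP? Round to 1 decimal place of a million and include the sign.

−$1,067.4 million

A lump-sum tax change of +$437 million shifts disposable income by −$437 million; first-round consumption changes by −c × ΔT = −0.745 × (+$437 million) = −$325.565 million.
Expenditure multiplier = 1/(1 − c + m) = 1/(1 − 0.745 + 0.05) = 1/0.305 ≈ 3.279.
The tax multiplier is −c × k ≈ −2.443, so ΔY = k × (−c·ΔT) = (−$325.565 million) / 0.305 ≈ −$1,067.4 million.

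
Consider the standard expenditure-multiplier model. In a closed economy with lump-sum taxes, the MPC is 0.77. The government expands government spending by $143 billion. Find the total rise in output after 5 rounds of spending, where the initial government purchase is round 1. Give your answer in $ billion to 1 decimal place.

Round 1 adds ΔG = $143 billion; each later round is MPC = 0.77 times the previous.
After 5 rounds: 143 + 110.11 + 84.7847 + 65.284219 + 50.26884863 = ΔG·(1 − c^5)/(1 − c) = 143 × (1 − 0.2706784157)/0.23 ≈ $453.4 billion.

$453.4 billion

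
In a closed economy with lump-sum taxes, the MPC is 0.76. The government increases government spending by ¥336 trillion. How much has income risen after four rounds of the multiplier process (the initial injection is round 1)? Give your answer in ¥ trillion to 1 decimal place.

Round 1 adds ΔG = ¥336 trillion; each later round is MPC = 0.76 times the previous.
After 4 rounds: 336 + 255.36 + 194.0736 + 147.495936 = ΔG·(1 − c^4)/(1 − c) = 336 × (1 − 0.33362176)/0.24 ≈ ¥932.9 trillion.

¥932.9 trillion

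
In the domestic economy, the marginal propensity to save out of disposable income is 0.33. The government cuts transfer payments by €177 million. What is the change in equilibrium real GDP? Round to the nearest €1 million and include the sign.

−€359 million

MPC = 1 − MPS = 1 − 0.33 = 0.67.
The transfer change shifts disposable income by −€177 million, so first-round consumption changes by c·ΔTR = 0.67 × (−€177 million) = −€118.59 million.
Expenditure multiplier = 1/(1 − MPC) = 1/(1 − 0.67) = 1/0.33 ≈ 3.03.
The transfer multiplier is c × k ≈ 2.03, so ΔY = k × (c·ΔTR) = (−€118.59 million) / 0.33 ≈ −€359 million.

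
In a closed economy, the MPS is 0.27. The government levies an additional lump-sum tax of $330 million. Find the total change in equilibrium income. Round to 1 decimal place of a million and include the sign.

MPC = 1 − MPS = 1 − 0.27 = 0.73.
A lump-sum tax change of +$330 million shifts disposable income by −$330 million; first-round consumption changes by −c × ΔT = −0.73 × (+$330 million) = −$240.9 million.
Expenditure multiplier = 1/(1 − MPC) = 1/(1 − 0.73) = 1/0.27 ≈ 3.704.
The tax multiplier is −c × k ≈ −2.704, so ΔY = k × (−c·ΔT) = (−$240.9 million) / 0.27 ≈ −$892.2 million.

−$892.2 million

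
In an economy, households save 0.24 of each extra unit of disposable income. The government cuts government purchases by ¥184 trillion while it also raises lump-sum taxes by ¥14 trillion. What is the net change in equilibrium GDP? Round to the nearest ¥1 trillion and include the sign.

MPC = 1 − MPS = 1 − 0.24 = 0.76.
Expenditure multiplier = 1/(1 − MPC) = 1/(1 − 0.76) = 1/0.24 ≈ 4.167.
ΔG contributes k·ΔG = (−¥184 trillion) / 0.24 ≈ −¥766.7 trillion.
ΔT of +¥14 trillion changes first-round spending by −c·ΔT = −¥10.64 trillion, contributing k·(−c·ΔT) = (−¥10.64 trillion) / 0.24 ≈ −¥44.3 trillion.
Net ΔY = k(ΔG − c·ΔT) = (−¥194.64 trillion) / 0.24 = −¥811 trillion.

−¥811 trillion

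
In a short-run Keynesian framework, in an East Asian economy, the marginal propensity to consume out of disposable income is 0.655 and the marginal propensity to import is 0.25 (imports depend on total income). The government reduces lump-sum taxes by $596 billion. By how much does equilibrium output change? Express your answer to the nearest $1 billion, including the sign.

+$656 billion

A lump-sum tax change of −$596 billion shifts disposable income by +$596 billion; first-round consumption changes by −c × ΔT = −0.655 × (−$596 billion) = +$390.38 billion.
Expenditure multiplier = 1/(1 − c + m) = 1/(1 − 0.655 + 0.25) = 1/0.595 ≈ 1.681.
The tax multiplier is −c × k ≈ −1.101, so ΔY = k × (−c·ΔT) = (+$390.38 billion) / 0.595 ≈ +$656 billion.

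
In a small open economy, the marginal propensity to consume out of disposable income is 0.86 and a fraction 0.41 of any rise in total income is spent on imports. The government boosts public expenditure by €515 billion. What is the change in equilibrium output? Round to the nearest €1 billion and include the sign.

Government-spending multiplier = 1/(1 − c + m) = 1/(1 − 0.86 + 0.41) = 1/0.55 ≈ 1.818.
ΔY = k × ΔG = (+€515 billion) / 0.55 ≈ +€936 billion.

+€936 billion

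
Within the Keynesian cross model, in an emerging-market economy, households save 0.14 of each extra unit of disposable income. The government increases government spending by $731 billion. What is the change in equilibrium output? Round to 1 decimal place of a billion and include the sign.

+$5,221.4 billion

MPC = 1 − MPS = 1 − 0.14 = 0.86.
Spending multiplier = 1/(1 − MPC) = 1/(1 − 0.86) = 1/0.14 ≈ 7.143.
ΔY = k × ΔG = (+$731 billion) / 0.14 ≈ +$5,221.4 billion.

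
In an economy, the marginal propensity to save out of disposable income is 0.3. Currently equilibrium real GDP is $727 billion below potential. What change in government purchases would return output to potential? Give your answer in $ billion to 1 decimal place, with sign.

+$218.1 billion

MPC = 1 − MPS = 1 − 0.3 = 0.7.
Spending multiplier = 1/(1 − MPC) = 1/(1 − 0.7) = 1/0.3 ≈ 3.333.
Need ΔY = +$727 billion, so ΔG = ΔY/k = (+$727 billion) × 0.3 = +$218.1 billion.
The government should increase government purchases by $218.1 billion.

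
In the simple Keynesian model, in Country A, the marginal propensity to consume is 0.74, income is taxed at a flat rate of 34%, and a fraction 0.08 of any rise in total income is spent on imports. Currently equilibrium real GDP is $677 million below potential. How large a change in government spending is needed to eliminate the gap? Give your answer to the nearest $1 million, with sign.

Spending multiplier = 1/(1 − c(1−t) + m) = 1/(1 − 0.74×0.66 + 0.08) = 1/0.5916 ≈ 1.69.
Need ΔY = +$677 million, so ΔG = ΔY/k = (+$677 million) × 0.5916 ≈ +$401 million.
The government should increase government spending by $401 million.

+$401 million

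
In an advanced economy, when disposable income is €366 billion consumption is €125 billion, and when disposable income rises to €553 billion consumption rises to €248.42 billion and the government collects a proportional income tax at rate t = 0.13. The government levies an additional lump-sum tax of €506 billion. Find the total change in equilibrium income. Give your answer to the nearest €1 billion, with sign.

−€784 billion

MPC = ΔC/ΔYd = (248.42 − 125)/(553 − 366) = 123.42/187 = 0.66.
A lump-sum tax change of +€506 billion shifts disposable income by −€506 billion; first-round consumption changes by −c × ΔT = −0.66 × (+€506 billion) = −€333.96 billion.
Expenditure multiplier = 1/(1 − c(1−t)) = 1/(1 − 0.66×0.87) = 1/0.4258 ≈ 2.349.
The tax multiplier is −c × k ≈ −1.55, so ΔY = k × (−c·ΔT) = (−€333.96 billion) / 0.4258 ≈ −€784 billion.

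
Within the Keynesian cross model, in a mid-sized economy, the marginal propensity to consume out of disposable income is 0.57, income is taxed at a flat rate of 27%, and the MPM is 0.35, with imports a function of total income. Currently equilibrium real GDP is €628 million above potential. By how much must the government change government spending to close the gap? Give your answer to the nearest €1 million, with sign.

Spending multiplier = 1/(1 − c(1−t) + m) = 1/(1 − 0.57×0.73 + 0.35) = 1/0.9339 ≈ 1.071.
Need ΔY = −€628 million, so ΔG = ΔY/k = (−€628 million) × 0.9339 ≈ −€586 million.
The government should cut government spending by €586 million.

−€586 million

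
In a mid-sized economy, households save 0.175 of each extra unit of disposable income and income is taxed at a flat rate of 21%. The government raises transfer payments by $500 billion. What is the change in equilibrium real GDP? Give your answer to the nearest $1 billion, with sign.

MPC = 1 − MPS = 1 − 0.175 = 0.825.
The transfer change shifts disposable income by +$500 billion, so first-round consumption changes by c·ΔTR = 0.825 × (+$500 billion) = +$412.5 billion.
Expenditure multiplier = 1/(1 − c(1−t)) = 1/(1 − 0.825×0.79) = 1/0.34825 ≈ 2.872.
The transfer multiplier is c × k ≈ 2.369, so ΔY = k × (c·ΔTR) = (+$412.5 billion) / 0.34825 ≈ +$1,184 billion.

+$1,184 billion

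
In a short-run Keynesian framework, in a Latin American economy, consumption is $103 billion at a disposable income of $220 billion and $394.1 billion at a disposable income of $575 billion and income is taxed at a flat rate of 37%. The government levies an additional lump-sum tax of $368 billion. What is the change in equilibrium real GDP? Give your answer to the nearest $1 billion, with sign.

−$624 billion

MPC = ΔC/ΔYd = (394.1 − 103)/(575 − 220) = 291.1/355 = 0.82.
A lump-sum tax change of +$368 billion shifts disposable income by −$368 billion; first-round consumption changes by −c × ΔT = −0.82 × (+$368 billion) = −$301.76 billion.
Expenditure multiplier = 1/(1 − c(1−t)) = 1/(1 − 0.82×0.63) = 1/0.4834 ≈ 2.069.
The tax multiplier is −c × k ≈ −1.696, so ΔY = k × (−c·ΔT) = (−$301.76 billion) / 0.4834 ≈ −$624 billion.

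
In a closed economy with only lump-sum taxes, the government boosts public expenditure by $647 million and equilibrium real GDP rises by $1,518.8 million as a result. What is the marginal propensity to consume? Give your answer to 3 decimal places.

0.574

Implied spending multiplier k = ΔY/ΔG = 1,518.8/647 ≈ 2.3474.
Since k = 1/(1 − MPC), MPC = 1 − 1/k = 1 − ΔG/ΔY = 1 − 647/1,518.8 ≈ 0.574.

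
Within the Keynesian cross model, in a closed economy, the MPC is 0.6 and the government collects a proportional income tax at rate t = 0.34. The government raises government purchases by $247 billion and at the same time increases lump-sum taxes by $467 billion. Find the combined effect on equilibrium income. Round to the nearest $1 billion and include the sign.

Expenditure multiplier = 1/(1 − c(1−t)) = 1/(1 − 0.6×0.66) = 1/0.604 ≈ 1.656.
ΔG contributes k·ΔG = (+$247 billion) / 0.604 ≈ +$408.9 billion.
ΔT of +$467 billion changes first-round spending by −c·ΔT = −$280.2 billion, contributing k·(−c·ΔT) = (−$280.2 billion) / 0.604 ≈ −$463.9 billion.
Net ΔY = k(ΔG − c·ΔT) = (−$33.2 billion) / 0.604 ≈ −$55 billion.

−$55 billion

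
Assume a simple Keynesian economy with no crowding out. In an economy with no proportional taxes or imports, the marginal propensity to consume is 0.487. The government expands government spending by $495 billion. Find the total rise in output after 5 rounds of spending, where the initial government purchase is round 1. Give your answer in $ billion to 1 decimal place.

Round 1 adds ΔG = $495 billion; each later round is MPC = 0.487 times the previous.
After 5 rounds: 495 + 241.065 + 117.398655 + 57.173144985 + 27.843321607695 = ΔG·(1 − c^5)/(1 − c) = 495 × (1 − 0.027393328531207)/0.513 ≈ $938.5 billion.

$938.5 billion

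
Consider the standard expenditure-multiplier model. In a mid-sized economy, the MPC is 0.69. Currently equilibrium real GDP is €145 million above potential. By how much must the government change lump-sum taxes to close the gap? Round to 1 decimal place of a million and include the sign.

+€65.1 million

Spending multiplier = 1/(1 − MPC) = 1/(1 − 0.69) = 1/0.31 ≈ 3.226.
Tax multiplier = −c·k = −0.69/0.31 ≈ −2.226. Need ΔY = −€145 million, so ΔT = ΔY/(−c·k) = −(−€145 million) × 0.31 / 0.69 ≈ +€65.1 million.
The government should raise lump-sum taxes by €65.1 million.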